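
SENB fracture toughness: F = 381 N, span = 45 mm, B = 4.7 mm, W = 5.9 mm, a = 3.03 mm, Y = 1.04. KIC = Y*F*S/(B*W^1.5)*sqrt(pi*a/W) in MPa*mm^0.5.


KIC = 1.04*381*45/(4.7*5.9^1.5)*sqrt(pi*3.03/5.9) = 336.25

336.25


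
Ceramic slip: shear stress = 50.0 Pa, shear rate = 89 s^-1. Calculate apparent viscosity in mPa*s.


eta = tau/gamma * 1000 = 50.0/89 * 1000 = 561.8 mPa*s

561.8


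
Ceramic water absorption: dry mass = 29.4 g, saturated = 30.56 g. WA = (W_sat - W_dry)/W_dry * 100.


WA = (30.56 - 29.4) / 29.4 * 100 = 3.95%

3.95


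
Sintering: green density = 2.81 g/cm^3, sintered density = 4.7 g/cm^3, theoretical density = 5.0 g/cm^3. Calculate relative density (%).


Relative = 4.7 / 5.0 * 100 = 94.0%

94.0


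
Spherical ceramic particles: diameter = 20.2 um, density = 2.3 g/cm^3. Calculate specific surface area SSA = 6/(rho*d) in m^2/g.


SSA = 6 / (2.3 * 20.2) = 0.129 m^2/g

0.129


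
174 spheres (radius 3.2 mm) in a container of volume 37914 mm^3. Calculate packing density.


V_sphere = 4/3*pi*3.2^3 = 137.2583 mm^3
Total V = 174*137.2583 = 23882.9442 mm^3
PD = 23882.9442 / 37914 = 0.63

0.63


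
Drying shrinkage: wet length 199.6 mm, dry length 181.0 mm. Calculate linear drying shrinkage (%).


DS = (199.6 - 181.0) / 199.6 * 100 = 9.32%

9.32


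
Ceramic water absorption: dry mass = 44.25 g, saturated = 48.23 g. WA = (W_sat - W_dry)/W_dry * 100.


WA = (48.23 - 44.25) / 44.25 * 100 = 8.99%

8.99


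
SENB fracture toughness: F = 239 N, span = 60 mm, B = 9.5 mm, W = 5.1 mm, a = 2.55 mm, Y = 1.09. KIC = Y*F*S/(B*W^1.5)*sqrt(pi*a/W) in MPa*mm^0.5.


KIC = 1.09*239*60/(9.5*5.1^1.5)*sqrt(pi*2.55/5.1) = 179.04

179.04


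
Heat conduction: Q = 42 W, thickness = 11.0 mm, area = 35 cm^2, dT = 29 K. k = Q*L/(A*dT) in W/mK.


k = 42*11.0/1000/(35/10000*29) = 4.55 W/mK

4.55


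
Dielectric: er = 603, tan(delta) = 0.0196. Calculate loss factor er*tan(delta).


Loss = 603 * 0.0196 = 11.819

11.819


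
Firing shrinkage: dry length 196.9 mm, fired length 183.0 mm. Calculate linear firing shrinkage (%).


FS = (196.9 - 183.0) / 196.9 * 100 = 7.06%

7.06


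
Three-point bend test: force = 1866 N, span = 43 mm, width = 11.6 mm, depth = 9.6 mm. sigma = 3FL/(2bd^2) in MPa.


sigma = 3*1866*43/(2*11.6*9.6^2) = 112.6 MPa

112.6


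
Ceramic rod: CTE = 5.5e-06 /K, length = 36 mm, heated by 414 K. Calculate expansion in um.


dL = 5.5e-06 * 36 * 414 * 1000 = 81.972 um

81.972


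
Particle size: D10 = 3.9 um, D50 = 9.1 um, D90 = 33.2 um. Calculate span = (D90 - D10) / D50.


Span = (33.2 - 3.9) / 9.1 = 29.3 / 9.1 = 3.22

3.22


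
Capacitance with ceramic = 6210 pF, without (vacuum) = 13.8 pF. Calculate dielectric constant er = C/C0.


er = 6210 / 13.8 = 450.0

450.0


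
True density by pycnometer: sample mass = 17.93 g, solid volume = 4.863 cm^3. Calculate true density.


TD = 17.93 / 4.863 = 3.687 g/cm^3

3.687


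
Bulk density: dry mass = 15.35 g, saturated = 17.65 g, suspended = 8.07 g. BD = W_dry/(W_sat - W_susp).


BD = 15.35 / (17.65 - 8.07) = 15.35 / 9.58 = 1.602 g/cm^3

1.602


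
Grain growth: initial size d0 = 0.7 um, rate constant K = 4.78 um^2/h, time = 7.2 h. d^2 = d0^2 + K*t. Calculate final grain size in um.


d^2 = 0.7^2 + 4.78*7.2 = 34.906
d = sqrt(34.906) = 5.91 um

5.91


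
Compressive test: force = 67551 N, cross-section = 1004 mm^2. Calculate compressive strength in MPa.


CS = 67551 / 1004 = 67.3 MPa

67.3


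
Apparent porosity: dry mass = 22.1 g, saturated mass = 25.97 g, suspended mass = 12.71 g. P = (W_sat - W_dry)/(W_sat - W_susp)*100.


P = (25.97 - 22.1) / (25.97 - 12.71) * 100 = 3.87 / 13.26 * 100 = 29.2%

29.2


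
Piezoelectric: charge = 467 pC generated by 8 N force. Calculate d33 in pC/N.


d33 = 467 / 8 = 58.4 pC/N

58.4


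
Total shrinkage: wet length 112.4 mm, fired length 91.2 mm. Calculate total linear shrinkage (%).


TS = (112.4 - 91.2) / 112.4 * 100 = 18.86%

18.86


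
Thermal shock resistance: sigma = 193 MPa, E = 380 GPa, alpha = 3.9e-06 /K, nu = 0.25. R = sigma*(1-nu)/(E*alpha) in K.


R = 193*(1-0.25)/(380*1000*3.9e-06) = 98 K

98


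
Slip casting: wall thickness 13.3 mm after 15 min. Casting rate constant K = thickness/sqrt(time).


K = 13.3 / sqrt(15) = 13.3 / 3.873 = 3.434 mm/min^0.5

3.434


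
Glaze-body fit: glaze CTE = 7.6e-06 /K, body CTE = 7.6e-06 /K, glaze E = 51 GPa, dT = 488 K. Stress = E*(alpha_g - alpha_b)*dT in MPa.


Stress = 51*1000*(7.6e-06 - 7.6e-06)*488 = 0.0 MPa

0.0


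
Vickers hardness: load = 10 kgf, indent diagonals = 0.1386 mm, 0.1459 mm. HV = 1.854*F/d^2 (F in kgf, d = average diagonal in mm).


d_avg = (0.1386+0.1459)/2 = 0.14225 mm
HV = 1.854*10/0.14225^2 = 916

916


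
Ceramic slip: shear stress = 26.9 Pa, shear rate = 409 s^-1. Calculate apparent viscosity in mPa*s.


eta = tau/gamma * 1000 = 26.9/409 * 1000 = 65.8 mPa*s

65.8


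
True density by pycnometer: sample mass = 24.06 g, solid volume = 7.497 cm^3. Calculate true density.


TD = 24.06 / 7.497 = 3.209 g/cm^3

3.209


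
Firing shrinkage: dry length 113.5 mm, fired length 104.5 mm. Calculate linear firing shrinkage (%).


FS = (113.5 - 104.5) / 113.5 * 100 = 7.93%

7.93


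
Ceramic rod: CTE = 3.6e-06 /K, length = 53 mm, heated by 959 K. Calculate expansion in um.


dL = 3.6e-06 * 53 * 959 * 1000 = 182.977 um

182.977


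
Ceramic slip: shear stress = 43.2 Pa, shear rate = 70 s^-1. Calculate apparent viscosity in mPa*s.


eta = tau/gamma * 1000 = 43.2/70 * 1000 = 617.1 mPa*s

617.1


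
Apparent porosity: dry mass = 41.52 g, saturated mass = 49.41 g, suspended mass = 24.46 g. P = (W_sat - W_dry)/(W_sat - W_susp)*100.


P = (49.41 - 41.52) / (49.41 - 24.46) * 100 = 7.89 / 24.95 * 100 = 31.6%

31.6


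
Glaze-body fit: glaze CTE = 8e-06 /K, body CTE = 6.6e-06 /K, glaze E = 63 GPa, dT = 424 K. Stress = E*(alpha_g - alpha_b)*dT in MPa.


Stress = 63*1000*(8e-06 - 6.6e-06)*424 = 37.4 MPa

37.4


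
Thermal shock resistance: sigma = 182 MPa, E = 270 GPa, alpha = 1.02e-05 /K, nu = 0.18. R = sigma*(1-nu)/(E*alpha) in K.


R = 182*(1-0.18)/(270*1000*1.02e-05) = 54 K

54


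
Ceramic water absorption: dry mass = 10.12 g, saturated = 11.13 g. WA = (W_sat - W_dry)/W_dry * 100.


WA = (11.13 - 10.12) / 10.12 * 100 = 9.98%

9.98


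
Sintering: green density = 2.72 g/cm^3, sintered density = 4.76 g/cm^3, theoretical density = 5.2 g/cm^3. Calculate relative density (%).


Relative = 4.76 / 5.2 * 100 = 91.5%

91.5


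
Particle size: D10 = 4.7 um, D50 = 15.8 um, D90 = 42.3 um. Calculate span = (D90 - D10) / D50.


Span = (42.3 - 4.7) / 15.8 = 37.6 / 15.8 = 2.38

2.38


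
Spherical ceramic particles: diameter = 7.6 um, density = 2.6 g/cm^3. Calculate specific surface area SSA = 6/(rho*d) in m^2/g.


SSA = 6 / (2.6 * 7.6) = 0.304 m^2/g

0.304


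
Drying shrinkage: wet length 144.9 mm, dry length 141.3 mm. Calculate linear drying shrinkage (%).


DS = (144.9 - 141.3) / 144.9 * 100 = 2.48%

2.48


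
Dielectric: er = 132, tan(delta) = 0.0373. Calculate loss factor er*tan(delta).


Loss = 132 * 0.0373 = 4.924

4.924


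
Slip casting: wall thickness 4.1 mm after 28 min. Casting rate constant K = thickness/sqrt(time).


K = 4.1 / sqrt(28) = 4.1 / 5.2915 = 0.775 mm/min^0.5

0.775


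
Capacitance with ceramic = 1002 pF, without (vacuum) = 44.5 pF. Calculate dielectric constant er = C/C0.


er = 1002 / 44.5 = 22.52

22.52


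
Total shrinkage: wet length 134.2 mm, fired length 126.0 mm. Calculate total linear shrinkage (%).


TS = (134.2 - 126.0) / 134.2 * 100 = 6.11%

6.11


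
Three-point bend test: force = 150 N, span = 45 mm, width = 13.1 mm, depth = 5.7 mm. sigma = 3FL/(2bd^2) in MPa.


sigma = 3*150*45/(2*13.1*5.7^2) = 23.8 MPa

23.8


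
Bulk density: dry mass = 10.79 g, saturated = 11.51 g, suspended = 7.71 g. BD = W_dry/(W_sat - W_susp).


BD = 10.79 / (11.51 - 7.71) = 10.79 / 3.8 = 2.839 g/cm^3

2.839


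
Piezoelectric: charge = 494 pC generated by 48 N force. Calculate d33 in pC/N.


d33 = 494 / 48 = 10.3 pC/N

10.3


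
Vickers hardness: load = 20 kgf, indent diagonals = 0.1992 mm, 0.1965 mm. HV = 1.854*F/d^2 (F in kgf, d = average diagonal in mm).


d_avg = (0.1992+0.1965)/2 = 0.19785 mm
HV = 1.854*20/0.19785^2 = 947

947


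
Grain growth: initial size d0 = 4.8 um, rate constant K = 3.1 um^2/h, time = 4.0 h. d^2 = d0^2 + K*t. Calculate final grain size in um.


d^2 = 4.8^2 + 3.1*4.0 = 35.44
d = sqrt(35.44) = 5.95 um

5.95


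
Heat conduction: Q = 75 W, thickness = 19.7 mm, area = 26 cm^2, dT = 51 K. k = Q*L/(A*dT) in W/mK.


k = 75*19.7/1000/(26/10000*51) = 11.14 W/mK

11.14


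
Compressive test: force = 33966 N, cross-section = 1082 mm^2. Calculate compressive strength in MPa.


CS = 33966 / 1082 = 31.4 MPa

31.4


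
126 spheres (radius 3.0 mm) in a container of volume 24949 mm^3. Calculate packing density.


V_sphere = 4/3*pi*3.0^3 = 113.0973 mm^3
Total V = 126*113.0973 = 14250.2598 mm^3
PD = 14250.2598 / 24949 = 0.571

0.571


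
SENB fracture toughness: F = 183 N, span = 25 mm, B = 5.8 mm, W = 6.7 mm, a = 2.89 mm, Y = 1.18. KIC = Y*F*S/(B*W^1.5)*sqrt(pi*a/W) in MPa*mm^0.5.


KIC = 1.18*183*25/(5.8*6.7^1.5)*sqrt(pi*2.89/6.7) = 62.48

62.48


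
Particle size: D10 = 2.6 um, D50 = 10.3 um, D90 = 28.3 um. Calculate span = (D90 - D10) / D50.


Span = (28.3 - 2.6) / 10.3 = 25.7 / 10.3 = 2.495

2.495


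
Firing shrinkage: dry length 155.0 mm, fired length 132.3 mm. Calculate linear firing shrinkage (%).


FS = (155.0 - 132.3) / 155.0 * 100 = 14.65%

14.65


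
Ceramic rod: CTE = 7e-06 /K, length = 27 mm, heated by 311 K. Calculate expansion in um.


dL = 7e-06 * 27 * 311 * 1000 = 58.779 um

58.779


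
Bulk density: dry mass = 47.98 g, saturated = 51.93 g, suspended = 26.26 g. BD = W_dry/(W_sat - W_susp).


BD = 47.98 / (51.93 - 26.26) = 47.98 / 25.67 = 1.869 g/cm^3

1.869


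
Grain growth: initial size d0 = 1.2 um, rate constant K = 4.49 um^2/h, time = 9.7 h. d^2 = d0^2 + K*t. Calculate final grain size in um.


d^2 = 1.2^2 + 4.49*9.7 = 44.993
d = sqrt(44.993) = 6.71 um

6.71


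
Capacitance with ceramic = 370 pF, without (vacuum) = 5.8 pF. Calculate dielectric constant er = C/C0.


er = 370 / 5.8 = 63.79

63.79


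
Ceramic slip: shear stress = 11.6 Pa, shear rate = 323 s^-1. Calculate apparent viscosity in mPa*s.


eta = tau/gamma * 1000 = 11.6/323 * 1000 = 35.9 mPa*s

35.9


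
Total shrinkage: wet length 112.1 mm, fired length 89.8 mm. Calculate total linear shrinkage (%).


TS = (112.1 - 89.8) / 112.1 * 100 = 19.89%

19.89


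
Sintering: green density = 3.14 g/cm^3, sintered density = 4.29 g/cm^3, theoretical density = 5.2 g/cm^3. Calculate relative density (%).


Relative = 4.29 / 5.2 * 100 = 82.5%

82.5


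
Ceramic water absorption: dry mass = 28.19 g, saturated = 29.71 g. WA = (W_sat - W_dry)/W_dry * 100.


WA = (29.71 - 28.19) / 28.19 * 100 = 5.39%

5.39


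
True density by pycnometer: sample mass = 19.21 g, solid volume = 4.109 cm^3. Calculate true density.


TD = 19.21 / 4.109 = 4.675 g/cm^3

4.675


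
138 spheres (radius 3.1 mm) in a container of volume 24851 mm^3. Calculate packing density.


V_sphere = 4/3*pi*3.1^3 = 124.7882 mm^3
Total V = 138*124.7882 = 17220.7716 mm^3
PD = 17220.7716 / 24851 = 0.693

0.693


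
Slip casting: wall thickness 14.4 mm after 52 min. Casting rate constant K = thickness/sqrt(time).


K = 14.4 / sqrt(52) = 14.4 / 7.2111 = 1.997 mm/min^0.5

1.997


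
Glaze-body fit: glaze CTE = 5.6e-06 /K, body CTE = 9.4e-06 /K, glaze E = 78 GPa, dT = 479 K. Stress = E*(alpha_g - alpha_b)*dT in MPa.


Stress = 78*1000*(5.6e-06 - 9.4e-06)*479 = -142.0 MPa

-142.0


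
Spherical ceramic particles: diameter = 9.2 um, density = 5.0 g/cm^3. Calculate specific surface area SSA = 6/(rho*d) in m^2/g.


SSA = 6 / (5.0 * 9.2) = 0.13 m^2/g

0.13


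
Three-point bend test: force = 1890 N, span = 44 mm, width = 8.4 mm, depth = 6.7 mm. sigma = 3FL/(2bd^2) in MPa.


sigma = 3*1890*44/(2*8.4*6.7^2) = 330.8 MPa

330.8


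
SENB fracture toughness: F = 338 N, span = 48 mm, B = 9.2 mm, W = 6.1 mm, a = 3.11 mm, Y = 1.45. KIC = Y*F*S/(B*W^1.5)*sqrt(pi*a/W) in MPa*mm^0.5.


KIC = 1.45*338*48/(9.2*6.1^1.5)*sqrt(pi*3.11/6.1) = 214.8

214.8


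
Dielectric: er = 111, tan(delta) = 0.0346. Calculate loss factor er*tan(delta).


Loss = 111 * 0.0346 = 3.841

3.841


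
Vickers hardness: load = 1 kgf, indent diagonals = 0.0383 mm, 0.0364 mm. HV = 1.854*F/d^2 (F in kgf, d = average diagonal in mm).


d_avg = (0.0383+0.0364)/2 = 0.03735 mm
HV = 1.854*1/0.03735^2 = 1329

1329


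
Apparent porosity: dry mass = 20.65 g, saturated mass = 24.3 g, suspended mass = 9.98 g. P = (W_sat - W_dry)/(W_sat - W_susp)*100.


P = (24.3 - 20.65) / (24.3 - 9.98) * 100 = 3.65 / 14.32 * 100 = 25.5%

25.5


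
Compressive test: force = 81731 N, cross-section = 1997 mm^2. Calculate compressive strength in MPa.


CS = 81731 / 1997 = 40.9 MPa

40.9


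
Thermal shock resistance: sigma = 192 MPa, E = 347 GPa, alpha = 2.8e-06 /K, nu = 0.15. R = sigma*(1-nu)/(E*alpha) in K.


R = 192*(1-0.15)/(347*1000*2.8e-06) = 168 K

168


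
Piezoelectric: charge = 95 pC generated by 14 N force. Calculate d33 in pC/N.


d33 = 95 / 14 = 6.8 pC/N

6.8


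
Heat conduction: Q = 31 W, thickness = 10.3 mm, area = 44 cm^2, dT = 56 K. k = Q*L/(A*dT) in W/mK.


k = 31*10.3/1000/(44/10000*56) = 1.3 W/mK

1.3


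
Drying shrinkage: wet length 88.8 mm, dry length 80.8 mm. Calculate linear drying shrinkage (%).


DS = (88.8 - 80.8) / 88.8 * 100 = 9.01%

9.01


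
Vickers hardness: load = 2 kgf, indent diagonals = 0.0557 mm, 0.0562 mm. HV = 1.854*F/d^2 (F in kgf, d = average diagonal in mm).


d_avg = (0.0557+0.0562)/2 = 0.05595 mm
HV = 1.854*2/0.05595^2 = 1185

1185


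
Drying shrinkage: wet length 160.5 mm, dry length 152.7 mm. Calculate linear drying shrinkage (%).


DS = (160.5 - 152.7) / 160.5 * 100 = 4.86%

4.86


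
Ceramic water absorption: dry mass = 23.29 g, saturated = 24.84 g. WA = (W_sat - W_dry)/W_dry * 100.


WA = (24.84 - 23.29) / 23.29 * 100 = 6.66%

6.66


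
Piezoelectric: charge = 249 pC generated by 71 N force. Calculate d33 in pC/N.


d33 = 249 / 71 = 3.5 pC/N

3.5


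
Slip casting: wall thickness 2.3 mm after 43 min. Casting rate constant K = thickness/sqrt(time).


K = 2.3 / sqrt(43) = 2.3 / 6.5574 = 0.351 mm/min^0.5

0.351


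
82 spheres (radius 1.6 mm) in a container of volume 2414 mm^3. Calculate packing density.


V_sphere = 4/3*pi*1.6^3 = 17.1573 mm^3
Total V = 82*17.1573 = 1406.8986 mm^3
PD = 1406.8986 / 2414 = 0.583

0.583


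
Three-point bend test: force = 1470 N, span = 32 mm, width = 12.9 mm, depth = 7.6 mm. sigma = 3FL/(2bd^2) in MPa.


sigma = 3*1470*32/(2*12.9*7.6^2) = 94.7 MPa

94.7


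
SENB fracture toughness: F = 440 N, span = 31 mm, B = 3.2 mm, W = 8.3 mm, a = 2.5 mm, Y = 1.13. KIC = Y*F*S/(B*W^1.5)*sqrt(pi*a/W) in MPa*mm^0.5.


KIC = 1.13*440*31/(3.2*8.3^1.5)*sqrt(pi*2.5/8.3) = 195.94

195.94


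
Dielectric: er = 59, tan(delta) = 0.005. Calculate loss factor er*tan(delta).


Loss = 59 * 0.005 = 0.295

0.295


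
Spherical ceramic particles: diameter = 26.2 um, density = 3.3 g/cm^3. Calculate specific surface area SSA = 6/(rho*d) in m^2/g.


SSA = 6 / (3.3 * 26.2) = 0.069 m^2/g

0.069


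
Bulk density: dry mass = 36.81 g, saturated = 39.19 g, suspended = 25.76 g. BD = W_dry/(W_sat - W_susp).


BD = 36.81 / (39.19 - 25.76) = 36.81 / 13.43 = 2.741 g/cm^3

2.741


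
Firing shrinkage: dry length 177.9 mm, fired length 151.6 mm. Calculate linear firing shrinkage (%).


FS = (177.9 - 151.6) / 177.9 * 100 = 14.78%

14.78


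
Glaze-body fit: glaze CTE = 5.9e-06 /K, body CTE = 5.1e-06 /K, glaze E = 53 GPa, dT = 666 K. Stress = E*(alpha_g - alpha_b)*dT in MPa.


Stress = 53*1000*(5.9e-06 - 5.1e-06)*666 = 28.2 MPa

28.2


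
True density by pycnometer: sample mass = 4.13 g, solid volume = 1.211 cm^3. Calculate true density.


TD = 4.13 / 1.211 = 3.41 g/cm^3

3.41


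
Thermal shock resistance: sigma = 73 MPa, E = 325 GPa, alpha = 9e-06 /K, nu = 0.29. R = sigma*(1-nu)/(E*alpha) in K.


R = 73*(1-0.29)/(325*1000*9e-06) = 18 K

18


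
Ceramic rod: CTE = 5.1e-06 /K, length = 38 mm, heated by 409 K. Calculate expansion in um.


dL = 5.1e-06 * 38 * 409 * 1000 = 79.264 um

79.264


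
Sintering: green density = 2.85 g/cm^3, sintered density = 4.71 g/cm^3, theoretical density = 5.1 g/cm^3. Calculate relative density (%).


Relative = 4.71 / 5.1 * 100 = 92.4%

92.4


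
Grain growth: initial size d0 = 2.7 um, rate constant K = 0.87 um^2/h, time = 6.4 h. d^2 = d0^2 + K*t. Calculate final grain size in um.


d^2 = 2.7^2 + 0.87*6.4 = 12.858
d = sqrt(12.858) = 3.59 um

3.59


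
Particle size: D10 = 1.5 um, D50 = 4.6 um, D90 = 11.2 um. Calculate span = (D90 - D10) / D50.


Span = (11.2 - 1.5) / 4.6 = 9.7 / 4.6 = 2.109

2.109


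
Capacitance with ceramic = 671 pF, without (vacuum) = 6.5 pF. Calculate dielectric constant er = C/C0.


er = 671 / 6.5 = 103.23

103.23


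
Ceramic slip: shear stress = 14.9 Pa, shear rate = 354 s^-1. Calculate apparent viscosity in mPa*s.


eta = tau/gamma * 1000 = 14.9/354 * 1000 = 42.1 mPa*s

42.1


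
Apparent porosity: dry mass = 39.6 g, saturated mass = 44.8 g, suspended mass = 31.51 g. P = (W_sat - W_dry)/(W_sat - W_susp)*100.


P = (44.8 - 39.6) / (44.8 - 31.51) * 100 = 5.2 / 13.29 * 100 = 39.1%

39.1


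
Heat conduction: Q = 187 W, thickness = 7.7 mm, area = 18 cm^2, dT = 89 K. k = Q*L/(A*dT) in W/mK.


k = 187*7.7/1000/(18/10000*89) = 8.99 W/mK

8.99


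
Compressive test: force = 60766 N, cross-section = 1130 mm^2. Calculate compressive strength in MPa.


CS = 60766 / 1130 = 53.8 MPa

53.8


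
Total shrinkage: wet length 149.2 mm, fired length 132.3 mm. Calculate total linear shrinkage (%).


TS = (149.2 - 132.3) / 149.2 * 100 = 11.33%

11.33


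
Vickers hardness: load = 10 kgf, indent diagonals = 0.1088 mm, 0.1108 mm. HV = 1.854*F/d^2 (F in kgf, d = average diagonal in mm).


d_avg = (0.1088+0.1108)/2 = 0.1098 mm
HV = 1.854*10/0.1098^2 = 1538

1538


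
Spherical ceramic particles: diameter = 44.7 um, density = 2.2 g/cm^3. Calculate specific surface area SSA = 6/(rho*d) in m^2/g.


SSA = 6 / (2.2 * 44.7) = 0.061 m^2/g

0.061


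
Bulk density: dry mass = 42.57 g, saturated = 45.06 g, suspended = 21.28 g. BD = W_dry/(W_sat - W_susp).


BD = 42.57 / (45.06 - 21.28) = 42.57 / 23.78 = 1.79 g/cm^3

1.79


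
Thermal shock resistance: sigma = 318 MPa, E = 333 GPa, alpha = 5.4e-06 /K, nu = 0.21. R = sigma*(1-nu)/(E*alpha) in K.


R = 318*(1-0.21)/(333*1000*5.4e-06) = 140 K

140


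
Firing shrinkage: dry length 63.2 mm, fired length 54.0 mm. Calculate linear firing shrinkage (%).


FS = (63.2 - 54.0) / 63.2 * 100 = 14.56%

14.56


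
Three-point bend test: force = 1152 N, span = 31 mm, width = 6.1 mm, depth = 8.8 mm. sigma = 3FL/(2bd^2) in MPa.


sigma = 3*1152*31/(2*6.1*8.8^2) = 113.4 MPa

113.4


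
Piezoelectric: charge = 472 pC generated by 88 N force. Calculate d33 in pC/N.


d33 = 472 / 88 = 5.4 pC/N

5.4


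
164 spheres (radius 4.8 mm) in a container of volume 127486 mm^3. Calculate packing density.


V_sphere = 4/3*pi*4.8^3 = 463.2467 mm^3
Total V = 164*463.2467 = 75972.4588 mm^3
PD = 75972.4588 / 127486 = 0.596

0.596


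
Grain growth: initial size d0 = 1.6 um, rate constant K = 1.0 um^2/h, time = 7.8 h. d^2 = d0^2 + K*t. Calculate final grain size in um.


d^2 = 1.6^2 + 1.0*7.8 = 10.36
d = sqrt(10.36) = 3.22 um

3.22


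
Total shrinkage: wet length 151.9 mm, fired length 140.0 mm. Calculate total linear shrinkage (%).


TS = (151.9 - 140.0) / 151.9 * 100 = 7.83%

7.83


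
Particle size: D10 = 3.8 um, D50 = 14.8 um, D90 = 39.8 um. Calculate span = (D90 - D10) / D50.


Span = (39.8 - 3.8) / 14.8 = 36.0 / 14.8 = 2.432

2.432


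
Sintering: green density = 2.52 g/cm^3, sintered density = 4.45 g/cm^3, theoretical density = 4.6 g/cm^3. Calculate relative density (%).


Relative = 4.45 / 4.6 * 100 = 96.7%

96.7


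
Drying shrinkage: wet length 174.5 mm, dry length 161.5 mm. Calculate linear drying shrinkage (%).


DS = (174.5 - 161.5) / 174.5 * 100 = 7.45%

7.45


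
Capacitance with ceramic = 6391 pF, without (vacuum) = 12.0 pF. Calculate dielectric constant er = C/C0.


er = 6391 / 12.0 = 532.58

532.58


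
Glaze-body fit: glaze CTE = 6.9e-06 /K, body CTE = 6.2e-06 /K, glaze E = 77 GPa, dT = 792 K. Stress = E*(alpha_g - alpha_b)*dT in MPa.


Stress = 77*1000*(6.9e-06 - 6.2e-06)*792 = 42.7 MPa

42.7


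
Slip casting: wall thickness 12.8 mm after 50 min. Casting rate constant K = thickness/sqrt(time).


K = 12.8 / sqrt(50) = 12.8 / 7.0711 = 1.81 mm/min^0.5

1.81


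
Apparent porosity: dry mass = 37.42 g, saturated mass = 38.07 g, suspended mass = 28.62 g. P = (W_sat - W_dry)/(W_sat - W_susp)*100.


P = (38.07 - 37.42) / (38.07 - 28.62) * 100 = 0.65 / 9.45 * 100 = 6.9%

6.9


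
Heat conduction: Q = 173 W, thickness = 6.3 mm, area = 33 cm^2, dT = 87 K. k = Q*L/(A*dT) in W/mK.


k = 173*6.3/1000/(33/10000*87) = 3.8 W/mK

3.8


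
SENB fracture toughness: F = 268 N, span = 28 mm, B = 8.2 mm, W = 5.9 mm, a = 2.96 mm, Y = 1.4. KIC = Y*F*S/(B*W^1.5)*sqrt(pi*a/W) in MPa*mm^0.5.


KIC = 1.4*268*28/(8.2*5.9^1.5)*sqrt(pi*2.96/5.9) = 112.23

112.23


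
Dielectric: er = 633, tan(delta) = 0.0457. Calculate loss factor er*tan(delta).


Loss = 633 * 0.0457 = 28.928

28.928


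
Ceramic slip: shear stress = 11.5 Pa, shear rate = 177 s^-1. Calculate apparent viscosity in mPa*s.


eta = tau/gamma * 1000 = 11.5/177 * 1000 = 65.0 mPa*s

65.0


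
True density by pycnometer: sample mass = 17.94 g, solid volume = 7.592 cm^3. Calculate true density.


TD = 17.94 / 7.592 = 2.363 g/cm^3

2.363


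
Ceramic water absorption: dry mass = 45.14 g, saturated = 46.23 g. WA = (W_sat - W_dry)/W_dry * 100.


WA = (46.23 - 45.14) / 45.14 * 100 = 2.41%

2.41


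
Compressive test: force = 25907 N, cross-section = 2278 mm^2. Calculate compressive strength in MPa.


CS = 25907 / 2278 = 11.4 MPa

11.4


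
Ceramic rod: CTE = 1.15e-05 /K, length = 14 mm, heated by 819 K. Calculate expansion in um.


dL = 1.15e-05 * 14 * 819 * 1000 = 131.859 um

131.859


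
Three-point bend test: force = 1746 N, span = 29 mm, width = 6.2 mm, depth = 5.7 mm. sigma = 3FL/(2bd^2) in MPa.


sigma = 3*1746*29/(2*6.2*5.7^2) = 377.0 MPa

377.0


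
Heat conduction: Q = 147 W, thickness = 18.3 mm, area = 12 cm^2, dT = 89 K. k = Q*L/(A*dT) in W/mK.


k = 147*18.3/1000/(12/10000*89) = 25.19 W/mK

25.19


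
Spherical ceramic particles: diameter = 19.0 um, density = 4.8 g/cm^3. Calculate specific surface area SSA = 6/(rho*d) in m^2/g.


SSA = 6 / (4.8 * 19.0) = 0.066 m^2/g

0.066


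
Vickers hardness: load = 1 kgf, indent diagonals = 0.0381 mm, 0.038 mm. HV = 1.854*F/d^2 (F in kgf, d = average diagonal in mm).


d_avg = (0.0381+0.038)/2 = 0.03805 mm
HV = 1.854*1/0.03805^2 = 1281

1281


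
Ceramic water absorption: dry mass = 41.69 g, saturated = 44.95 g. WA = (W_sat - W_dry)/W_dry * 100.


WA = (44.95 - 41.69) / 41.69 * 100 = 7.82%

7.82


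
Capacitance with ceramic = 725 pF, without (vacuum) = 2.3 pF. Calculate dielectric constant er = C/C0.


er = 725 / 2.3 = 315.22

315.22


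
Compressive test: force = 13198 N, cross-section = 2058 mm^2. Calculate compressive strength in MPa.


CS = 13198 / 2058 = 6.4 MPa

6.4


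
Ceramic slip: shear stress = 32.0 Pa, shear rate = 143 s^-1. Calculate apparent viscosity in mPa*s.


eta = tau/gamma * 1000 = 32.0/143 * 1000 = 223.8 mPa*s

223.8


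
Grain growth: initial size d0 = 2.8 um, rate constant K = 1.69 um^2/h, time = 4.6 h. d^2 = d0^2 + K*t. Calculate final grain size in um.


d^2 = 2.8^2 + 1.69*4.6 = 15.614
d = sqrt(15.614) = 3.95 um

3.95


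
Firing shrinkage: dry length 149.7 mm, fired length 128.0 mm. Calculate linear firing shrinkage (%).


FS = (149.7 - 128.0) / 149.7 * 100 = 14.5%

14.5


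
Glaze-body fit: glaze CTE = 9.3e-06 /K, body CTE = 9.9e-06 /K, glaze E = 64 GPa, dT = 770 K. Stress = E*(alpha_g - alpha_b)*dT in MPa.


Stress = 64*1000*(9.3e-06 - 9.9e-06)*770 = -29.6 MPa

-29.6


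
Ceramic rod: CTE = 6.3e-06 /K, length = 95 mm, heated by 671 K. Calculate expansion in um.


dL = 6.3e-06 * 95 * 671 * 1000 = 401.594 um

401.594


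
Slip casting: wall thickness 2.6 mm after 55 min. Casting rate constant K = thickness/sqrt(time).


K = 2.6 / sqrt(55) = 2.6 / 7.4162 = 0.351 mm/min^0.5

0.351


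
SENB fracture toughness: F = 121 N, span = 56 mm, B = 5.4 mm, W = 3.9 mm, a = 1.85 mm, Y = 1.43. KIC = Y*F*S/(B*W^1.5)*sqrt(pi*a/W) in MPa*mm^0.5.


KIC = 1.43*121*56/(5.4*3.9^1.5)*sqrt(pi*1.85/3.9) = 284.41

284.41


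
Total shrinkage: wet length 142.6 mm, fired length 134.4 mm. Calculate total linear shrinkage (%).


TS = (142.6 - 134.4) / 142.6 * 100 = 5.75%

5.75


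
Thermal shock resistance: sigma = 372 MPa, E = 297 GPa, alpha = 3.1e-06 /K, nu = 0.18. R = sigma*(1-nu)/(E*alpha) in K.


R = 372*(1-0.18)/(297*1000*3.1e-06) = 331 K

331


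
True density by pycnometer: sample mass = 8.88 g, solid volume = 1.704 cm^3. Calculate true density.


TD = 8.88 / 1.704 = 5.211 g/cm^3

5.211


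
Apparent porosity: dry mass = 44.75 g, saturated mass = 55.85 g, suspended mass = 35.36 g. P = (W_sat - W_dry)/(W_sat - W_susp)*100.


P = (55.85 - 44.75) / (55.85 - 35.36) * 100 = 11.1 / 20.49 * 100 = 54.2%

54.2


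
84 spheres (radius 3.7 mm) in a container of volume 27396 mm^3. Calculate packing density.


V_sphere = 4/3*pi*3.7^3 = 212.1748 mm^3
Total V = 84*212.1748 = 17822.6832 mm^3
PD = 17822.6832 / 27396 = 0.651

0.651


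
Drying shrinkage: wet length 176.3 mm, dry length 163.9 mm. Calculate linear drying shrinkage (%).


DS = (176.3 - 163.9) / 176.3 * 100 = 7.03%

7.03


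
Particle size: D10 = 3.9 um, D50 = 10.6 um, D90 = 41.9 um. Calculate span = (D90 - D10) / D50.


Span = (41.9 - 3.9) / 10.6 = 38.0 / 10.6 = 3.585

3.585


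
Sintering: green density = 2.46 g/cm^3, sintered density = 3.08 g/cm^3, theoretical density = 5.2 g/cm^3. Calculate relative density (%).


Relative = 3.08 / 5.2 * 100 = 59.2%

59.2


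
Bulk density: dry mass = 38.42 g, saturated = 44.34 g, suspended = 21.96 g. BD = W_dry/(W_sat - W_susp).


BD = 38.42 / (44.34 - 21.96) = 38.42 / 22.38 = 1.717 g/cm^3

1.717


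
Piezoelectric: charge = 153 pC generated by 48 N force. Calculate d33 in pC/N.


d33 = 153 / 48 = 3.2 pC/N

3.2


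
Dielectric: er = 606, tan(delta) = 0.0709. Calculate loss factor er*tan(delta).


Loss = 606 * 0.0709 = 42.965

42.965


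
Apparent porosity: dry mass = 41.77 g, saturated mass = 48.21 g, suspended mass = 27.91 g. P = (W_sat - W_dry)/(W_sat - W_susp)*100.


P = (48.21 - 41.77) / (48.21 - 27.91) * 100 = 6.44 / 20.3 * 100 = 31.7%

31.7


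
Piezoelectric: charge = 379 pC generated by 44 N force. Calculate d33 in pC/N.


d33 = 379 / 44 = 8.6 pC/N

8.6


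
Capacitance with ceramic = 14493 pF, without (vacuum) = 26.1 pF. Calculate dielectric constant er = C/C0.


er = 14493 / 26.1 = 555.29

555.29


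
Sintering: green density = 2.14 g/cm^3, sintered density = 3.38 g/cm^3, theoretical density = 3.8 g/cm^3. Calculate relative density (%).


Relative = 3.38 / 3.8 * 100 = 88.9%

88.9


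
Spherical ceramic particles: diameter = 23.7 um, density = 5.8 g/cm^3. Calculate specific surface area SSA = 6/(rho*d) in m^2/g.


SSA = 6 / (5.8 * 23.7) = 0.044 m^2/g

0.044


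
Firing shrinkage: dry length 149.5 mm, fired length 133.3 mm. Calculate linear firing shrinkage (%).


FS = (149.5 - 133.3) / 149.5 * 100 = 10.84%

10.84


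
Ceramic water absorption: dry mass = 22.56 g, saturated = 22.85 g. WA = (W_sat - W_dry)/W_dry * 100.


WA = (22.85 - 22.56) / 22.56 * 100 = 1.29%

1.29


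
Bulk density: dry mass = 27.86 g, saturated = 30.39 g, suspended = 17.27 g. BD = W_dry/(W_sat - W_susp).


BD = 27.86 / (30.39 - 17.27) = 27.86 / 13.12 = 2.123 g/cm^3

2.123


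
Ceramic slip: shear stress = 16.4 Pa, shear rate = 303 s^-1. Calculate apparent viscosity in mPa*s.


eta = tau/gamma * 1000 = 16.4/303 * 1000 = 54.1 mPa*s

54.1


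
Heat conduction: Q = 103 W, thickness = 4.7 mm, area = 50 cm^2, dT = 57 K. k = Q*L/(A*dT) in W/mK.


k = 103*4.7/1000/(50/10000*57) = 1.7 W/mK

1.7


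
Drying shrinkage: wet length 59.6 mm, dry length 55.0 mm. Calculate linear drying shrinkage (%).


DS = (59.6 - 55.0) / 59.6 * 100 = 7.72%

7.72


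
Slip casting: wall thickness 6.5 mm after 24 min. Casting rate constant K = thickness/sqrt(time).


K = 6.5 / sqrt(24) = 6.5 / 4.899 = 1.327 mm/min^0.5

1.327


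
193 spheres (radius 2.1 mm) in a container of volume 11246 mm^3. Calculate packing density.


V_sphere = 4/3*pi*2.1^3 = 38.7924 mm^3
Total V = 193*38.7924 = 7486.9332 mm^3
PD = 7486.9332 / 11246 = 0.666

0.666


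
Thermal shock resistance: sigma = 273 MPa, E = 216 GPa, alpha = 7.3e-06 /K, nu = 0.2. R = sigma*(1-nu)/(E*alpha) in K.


R = 273*(1-0.2)/(216*1000*7.3e-06) = 139 K

139


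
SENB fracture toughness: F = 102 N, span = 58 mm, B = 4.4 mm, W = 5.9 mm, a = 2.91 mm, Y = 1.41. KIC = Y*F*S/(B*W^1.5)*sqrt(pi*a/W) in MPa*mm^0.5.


KIC = 1.41*102*58/(4.4*5.9^1.5)*sqrt(pi*2.91/5.9) = 164.67

164.67


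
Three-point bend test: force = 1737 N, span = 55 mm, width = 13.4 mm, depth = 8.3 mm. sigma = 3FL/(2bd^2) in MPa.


sigma = 3*1737*55/(2*13.4*8.3^2) = 155.2 MPa

155.2


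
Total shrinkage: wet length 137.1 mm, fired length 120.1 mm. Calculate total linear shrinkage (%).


TS = (137.1 - 120.1) / 137.1 * 100 = 12.4%

12.4


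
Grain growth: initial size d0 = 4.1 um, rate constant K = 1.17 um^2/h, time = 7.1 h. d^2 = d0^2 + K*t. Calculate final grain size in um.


d^2 = 4.1^2 + 1.17*7.1 = 25.117
d = sqrt(25.117) = 5.01 um

5.01


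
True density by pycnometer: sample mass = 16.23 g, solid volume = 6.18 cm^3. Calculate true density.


TD = 16.23 / 6.18 = 2.626 g/cm^3

2.626


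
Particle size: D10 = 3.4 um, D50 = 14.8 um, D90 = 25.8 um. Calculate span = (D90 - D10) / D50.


Span = (25.8 - 3.4) / 14.8 = 22.4 / 14.8 = 1.514

1.514


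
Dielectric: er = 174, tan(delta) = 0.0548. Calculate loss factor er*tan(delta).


Loss = 174 * 0.0548 = 9.535

9.535


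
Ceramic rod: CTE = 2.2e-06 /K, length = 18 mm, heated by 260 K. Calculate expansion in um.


dL = 2.2e-06 * 18 * 260 * 1000 = 10.296 um

10.296


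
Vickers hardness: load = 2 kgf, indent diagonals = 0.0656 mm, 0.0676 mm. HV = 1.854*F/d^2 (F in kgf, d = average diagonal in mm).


d_avg = (0.0656+0.0676)/2 = 0.0666 mm
HV = 1.854*2/0.0666^2 = 836

836


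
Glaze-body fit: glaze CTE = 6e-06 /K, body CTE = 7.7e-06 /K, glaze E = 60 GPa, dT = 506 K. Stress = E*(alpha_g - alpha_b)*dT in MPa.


Stress = 60*1000*(6e-06 - 7.7e-06)*506 = -51.6 MPa

-51.6


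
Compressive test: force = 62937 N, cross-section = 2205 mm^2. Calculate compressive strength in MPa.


CS = 62937 / 2205 = 28.5 MPa

28.5


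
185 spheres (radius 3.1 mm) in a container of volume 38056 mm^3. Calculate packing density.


V_sphere = 4/3*pi*3.1^3 = 124.7882 mm^3
Total V = 185*124.7882 = 23085.817 mm^3
PD = 23085.817 / 38056 = 0.607

0.607


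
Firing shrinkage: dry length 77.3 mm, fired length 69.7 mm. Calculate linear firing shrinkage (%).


FS = (77.3 - 69.7) / 77.3 * 100 = 9.83%

9.83


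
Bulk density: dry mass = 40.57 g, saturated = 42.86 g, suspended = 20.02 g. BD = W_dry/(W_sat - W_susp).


BD = 40.57 / (42.86 - 20.02) = 40.57 / 22.84 = 1.776 g/cm^3

1.776


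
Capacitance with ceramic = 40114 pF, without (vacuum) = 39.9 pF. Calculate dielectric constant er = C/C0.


er = 40114 / 39.9 = 1005.36

1005.36


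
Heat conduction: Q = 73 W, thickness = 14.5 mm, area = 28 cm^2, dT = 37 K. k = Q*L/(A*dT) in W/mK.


k = 73*14.5/1000/(28/10000*37) = 10.22 W/mK

10.22


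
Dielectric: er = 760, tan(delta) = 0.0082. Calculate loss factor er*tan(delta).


Loss = 760 * 0.0082 = 6.232

6.232


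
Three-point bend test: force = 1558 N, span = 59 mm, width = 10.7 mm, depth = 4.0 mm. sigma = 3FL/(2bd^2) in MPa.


sigma = 3*1558*59/(2*10.7*4.0^2) = 805.4 MPa

805.4


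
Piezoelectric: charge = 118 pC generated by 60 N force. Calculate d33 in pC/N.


d33 = 118 / 60 = 2.0 pC/N

2.0


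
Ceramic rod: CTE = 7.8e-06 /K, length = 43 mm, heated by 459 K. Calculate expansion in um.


dL = 7.8e-06 * 43 * 459 * 1000 = 153.949 um

153.949


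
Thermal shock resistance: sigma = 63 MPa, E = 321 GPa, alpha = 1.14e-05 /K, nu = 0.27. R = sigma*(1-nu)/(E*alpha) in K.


R = 63*(1-0.27)/(321*1000*1.14e-05) = 13 K

13


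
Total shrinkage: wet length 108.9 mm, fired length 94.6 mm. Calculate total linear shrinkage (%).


TS = (108.9 - 94.6) / 108.9 * 100 = 13.13%

13.13


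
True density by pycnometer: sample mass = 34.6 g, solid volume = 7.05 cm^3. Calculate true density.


TD = 34.6 / 7.05 = 4.908 g/cm^3

4.908


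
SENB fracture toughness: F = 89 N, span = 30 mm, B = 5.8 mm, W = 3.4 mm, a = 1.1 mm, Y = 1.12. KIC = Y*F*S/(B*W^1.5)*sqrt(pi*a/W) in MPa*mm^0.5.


KIC = 1.12*89*30/(5.8*3.4^1.5)*sqrt(pi*1.1/3.4) = 82.91

82.91


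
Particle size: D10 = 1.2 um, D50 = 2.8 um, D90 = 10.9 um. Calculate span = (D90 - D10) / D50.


Span = (10.9 - 1.2) / 2.8 = 9.7 / 2.8 = 3.464

3.464


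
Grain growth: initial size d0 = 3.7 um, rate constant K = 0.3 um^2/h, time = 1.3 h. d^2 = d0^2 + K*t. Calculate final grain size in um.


d^2 = 3.7^2 + 0.3*1.3 = 14.08
d = sqrt(14.08) = 3.75 um

3.75


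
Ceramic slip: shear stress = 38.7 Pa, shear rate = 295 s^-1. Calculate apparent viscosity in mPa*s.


eta = tau/gamma * 1000 = 38.7/295 * 1000 = 131.2 mPa*s

131.2


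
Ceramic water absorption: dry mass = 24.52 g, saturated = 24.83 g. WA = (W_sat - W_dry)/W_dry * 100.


WA = (24.83 - 24.52) / 24.52 * 100 = 1.26%

1.26


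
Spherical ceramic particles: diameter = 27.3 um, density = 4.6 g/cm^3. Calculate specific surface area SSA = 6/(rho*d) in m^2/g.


SSA = 6 / (4.6 * 27.3) = 0.048 m^2/g

0.048


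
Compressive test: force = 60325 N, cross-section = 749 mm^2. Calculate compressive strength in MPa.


CS = 60325 / 749 = 80.5 MPa

80.5


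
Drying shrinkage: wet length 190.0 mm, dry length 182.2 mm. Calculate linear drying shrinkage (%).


DS = (190.0 - 182.2) / 190.0 * 100 = 4.11%

4.11


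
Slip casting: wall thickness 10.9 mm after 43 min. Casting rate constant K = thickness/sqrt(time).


K = 10.9 / sqrt(43) = 10.9 / 6.5574 = 1.662 mm/min^0.5

1.662


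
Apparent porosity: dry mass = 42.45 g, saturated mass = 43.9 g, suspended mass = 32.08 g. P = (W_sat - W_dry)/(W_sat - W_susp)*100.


P = (43.9 - 42.45) / (43.9 - 32.08) * 100 = 1.45 / 11.82 * 100 = 12.3%

12.3


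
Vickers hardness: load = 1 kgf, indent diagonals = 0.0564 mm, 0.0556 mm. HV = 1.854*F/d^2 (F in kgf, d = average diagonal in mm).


d_avg = (0.0564+0.0556)/2 = 0.056 mm
HV = 1.854*1/0.056^2 = 591

591


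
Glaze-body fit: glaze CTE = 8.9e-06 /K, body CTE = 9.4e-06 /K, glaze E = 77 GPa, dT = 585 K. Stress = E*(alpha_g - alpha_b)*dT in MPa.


Stress = 77*1000*(8.9e-06 - 9.4e-06)*585 = -22.5 MPa

-22.5


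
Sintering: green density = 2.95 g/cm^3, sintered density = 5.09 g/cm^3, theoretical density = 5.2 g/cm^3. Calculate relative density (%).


Relative = 5.09 / 5.2 * 100 = 97.9%

97.9


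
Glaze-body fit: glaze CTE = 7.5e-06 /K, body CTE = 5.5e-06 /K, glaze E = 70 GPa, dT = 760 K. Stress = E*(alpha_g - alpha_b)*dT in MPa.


Stress = 70*1000*(7.5e-06 - 5.5e-06)*760 = 106.4 MPa

106.4


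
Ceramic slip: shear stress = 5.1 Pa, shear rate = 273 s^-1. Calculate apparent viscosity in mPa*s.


eta = tau/gamma * 1000 = 5.1/273 * 1000 = 18.7 mPa*s

18.7


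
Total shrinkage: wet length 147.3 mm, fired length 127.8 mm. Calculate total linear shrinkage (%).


TS = (147.3 - 127.8) / 147.3 * 100 = 13.24%

13.24


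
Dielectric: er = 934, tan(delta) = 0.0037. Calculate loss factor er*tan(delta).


Loss = 934 * 0.0037 = 3.456

3.456


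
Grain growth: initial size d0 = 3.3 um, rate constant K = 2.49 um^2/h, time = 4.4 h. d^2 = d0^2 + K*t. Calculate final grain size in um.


d^2 = 3.3^2 + 2.49*4.4 = 21.846
d = sqrt(21.846) = 4.67 um

4.67


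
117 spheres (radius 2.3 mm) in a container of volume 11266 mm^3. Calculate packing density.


V_sphere = 4/3*pi*2.3^3 = 50.965 mm^3
Total V = 117*50.965 = 5962.905 mm^3
PD = 5962.905 / 11266 = 0.529

0.529


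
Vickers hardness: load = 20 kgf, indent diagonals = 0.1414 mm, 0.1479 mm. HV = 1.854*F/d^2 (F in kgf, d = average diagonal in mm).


d_avg = (0.1414+0.1479)/2 = 0.14465 mm
HV = 1.854*20/0.14465^2 = 1772

1772


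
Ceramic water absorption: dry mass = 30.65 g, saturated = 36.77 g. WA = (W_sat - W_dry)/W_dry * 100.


WA = (36.77 - 30.65) / 30.65 * 100 = 19.97%

19.97


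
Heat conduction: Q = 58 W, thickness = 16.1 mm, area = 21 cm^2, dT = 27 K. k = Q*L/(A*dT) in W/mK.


k = 58*16.1/1000/(21/10000*27) = 16.47 W/mK

16.47


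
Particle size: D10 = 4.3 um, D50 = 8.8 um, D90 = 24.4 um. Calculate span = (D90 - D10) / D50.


Span = (24.4 - 4.3) / 8.8 = 20.1 / 8.8 = 2.284

2.284


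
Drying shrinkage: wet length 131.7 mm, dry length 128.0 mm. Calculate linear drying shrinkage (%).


DS = (131.7 - 128.0) / 131.7 * 100 = 2.81%

2.81


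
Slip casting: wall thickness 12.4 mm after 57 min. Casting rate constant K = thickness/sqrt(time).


K = 12.4 / sqrt(57) = 12.4 / 7.5498 = 1.642 mm/min^0.5

1.642


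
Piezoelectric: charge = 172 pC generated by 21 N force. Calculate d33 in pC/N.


d33 = 172 / 21 = 8.2 pC/N

8.2


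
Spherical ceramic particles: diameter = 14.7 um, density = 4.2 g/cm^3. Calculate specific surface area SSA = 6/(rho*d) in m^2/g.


SSA = 6 / (4.2 * 14.7) = 0.097 m^2/g

0.097


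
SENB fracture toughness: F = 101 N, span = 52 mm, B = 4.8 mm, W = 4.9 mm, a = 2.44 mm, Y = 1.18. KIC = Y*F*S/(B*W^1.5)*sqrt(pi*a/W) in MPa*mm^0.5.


KIC = 1.18*101*52/(4.8*4.9^1.5)*sqrt(pi*2.44/4.9) = 148.88

148.88


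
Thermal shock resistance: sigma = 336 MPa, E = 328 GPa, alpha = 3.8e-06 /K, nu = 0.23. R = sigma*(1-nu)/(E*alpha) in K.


R = 336*(1-0.23)/(328*1000*3.8e-06) = 208 K

208


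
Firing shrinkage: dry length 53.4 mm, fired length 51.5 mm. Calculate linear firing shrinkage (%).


FS = (53.4 - 51.5) / 53.4 * 100 = 3.56%

3.56


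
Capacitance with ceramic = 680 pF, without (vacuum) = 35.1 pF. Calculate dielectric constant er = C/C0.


er = 680 / 35.1 = 19.37

19.37


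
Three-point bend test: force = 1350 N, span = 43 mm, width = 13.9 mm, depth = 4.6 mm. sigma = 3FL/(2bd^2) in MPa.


sigma = 3*1350*43/(2*13.9*4.6^2) = 296.0 MPa

296.0


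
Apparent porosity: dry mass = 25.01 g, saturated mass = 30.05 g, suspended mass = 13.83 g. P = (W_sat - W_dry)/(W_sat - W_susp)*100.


P = (30.05 - 25.01) / (30.05 - 13.83) * 100 = 5.04 / 16.22 * 100 = 31.1%

31.1


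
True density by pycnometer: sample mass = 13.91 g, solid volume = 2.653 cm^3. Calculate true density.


TD = 13.91 / 2.653 = 5.243 g/cm^3

5.243
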